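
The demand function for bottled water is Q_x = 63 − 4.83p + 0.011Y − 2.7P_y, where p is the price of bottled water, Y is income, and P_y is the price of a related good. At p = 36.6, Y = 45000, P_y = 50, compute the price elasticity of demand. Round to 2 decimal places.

Substituting, Q_x = 63 − 4.83(36.6) + 0.011(45000) − 2.7(50) = 63 − 176.778 + 495 − 135 = 246.222.
∂Q_x/∂p = −4.83, so E_p = (−4.83)·(36.6/246.222) ≈ -0.72.
|E_p| < 1: demand is inelastic.

-0.72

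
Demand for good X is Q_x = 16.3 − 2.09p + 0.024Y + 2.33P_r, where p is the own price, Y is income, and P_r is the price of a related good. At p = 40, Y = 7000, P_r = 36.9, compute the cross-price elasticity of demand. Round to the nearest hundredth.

0.46

Substituting, Q_x = 16.3 − 2.09(40) + 0.024(7000) + 2.33(36.9) = 16.3 − 83.6 + 168 + 85.977 = 186.677.
∂Q_x/∂P_r = +2.33, so E_xy = 2.33·(36.9/186.677) ≈ 0.46.
E_xy > 0: the goods are substitutes.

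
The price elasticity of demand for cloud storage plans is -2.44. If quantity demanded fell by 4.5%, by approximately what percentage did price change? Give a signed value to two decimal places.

1.84

%ΔQ ≈ E × %ΔP ⇒ %ΔP = %ΔQ / E = (-4.5%)/(-2.44) ≈ 1.84%.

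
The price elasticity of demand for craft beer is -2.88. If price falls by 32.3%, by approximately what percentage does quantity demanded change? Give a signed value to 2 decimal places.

%ΔQ ≈ E × %ΔP = (-2.88) × (-32.3%) ≈ 93.02%.

93.02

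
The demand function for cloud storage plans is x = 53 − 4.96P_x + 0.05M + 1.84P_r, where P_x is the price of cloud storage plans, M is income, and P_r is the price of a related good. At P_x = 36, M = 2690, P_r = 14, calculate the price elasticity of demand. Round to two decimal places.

-5.15

At the given point, x = 53 − 4.96(36) + 0.05(2690) + 1.84(14) = 53 − 178.56 + 134.5 + 25.76 = 34.7.
∂x/∂P_x = −4.96, so E_p = (−4.96)·(36/34.7) ≈ -5.15.
|E_p| > 1: demand is elastic.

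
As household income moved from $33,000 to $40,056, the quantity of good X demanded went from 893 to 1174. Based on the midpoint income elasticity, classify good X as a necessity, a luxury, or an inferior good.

luxury

%ΔQ = (1174 − 893)/[(893+1174)/2] = 281/1033.5 ≈ 0.2719.
%ΔM = (40,056 − 33,000)/[(33,000+40,056)/2] = 7056/36528 ≈ 0.1932.
E_I = %ΔQ/%ΔM ≈ 1.408.
E_I > 1: normal good (luxury).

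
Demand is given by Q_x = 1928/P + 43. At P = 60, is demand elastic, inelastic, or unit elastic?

At P = 60, Q_x = 75.1333.
dQ_x/dP = −1928/P² = −0.5356.
Point elasticity E = (dQ_x/dP)·(P/Q_x) = -0.5356 × 60/75.1333 ≈ -0.428.
|E| ≈ 0.428 < 1, so demand is inelastic.

inelastic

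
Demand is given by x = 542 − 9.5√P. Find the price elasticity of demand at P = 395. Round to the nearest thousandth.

-0.267

At P = 395, x = 353.1912.
dx/dP = −9.5/(2√P) = −9.5/(2·19.8746).
Point elasticity E = (dx/dP)·(P/x) = -0.239 × 395/353.1912 ≈ -0.267.
|E| < 1, so demand is inelastic at this price.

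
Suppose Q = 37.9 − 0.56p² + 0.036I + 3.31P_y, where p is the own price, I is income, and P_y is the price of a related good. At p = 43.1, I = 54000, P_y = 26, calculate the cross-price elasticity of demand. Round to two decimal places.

At the given point, Q = 37.9 − 0.56(43.1)² + 0.036(54000) + 3.31(26) = 37.9 − 1040.2616 + 1944 + 86.06 = 1027.6984.
∂Q/∂P_y = +3.31, so E_xy = 3.31·(26/1027.6984) ≈ 0.08.
E_xy > 0: the goods are substitutes.

0.08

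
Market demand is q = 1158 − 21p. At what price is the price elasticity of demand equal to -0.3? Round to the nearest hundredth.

12.73

Set −bp/(a − bp) = −0.3 ⇒ bp = 0.3(a − bp) ⇒ bp(1+0.3) = 0.3·a.
p = 0.3·1158/(21·1.3) ≈ 12.73.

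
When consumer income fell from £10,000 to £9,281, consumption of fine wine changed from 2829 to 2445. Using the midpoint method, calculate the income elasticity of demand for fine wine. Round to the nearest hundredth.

1.95

%ΔQ = (2445 − 2829)/[(2829+2445)/2] = -384/2637 ≈ -0.1456.
%ΔY = (9,281 − 10,000)/[(10,000+9,281)/2] = -719/9640.5 ≈ -0.0746.
E_I = %ΔQ/%ΔY ≈ 1.95.
E_I > 1: normal good (luxury).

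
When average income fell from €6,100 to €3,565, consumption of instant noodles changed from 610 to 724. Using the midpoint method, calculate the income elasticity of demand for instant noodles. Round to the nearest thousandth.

-0.326

%ΔQ = (724 − 610)/[(610+724)/2] = 114/667 ≈ 0.1709.
%ΔI = (3,565 − 6,100)/[(6,100+3,565)/2] = -2535/4832.5 ≈ -0.5246.
E_I = %ΔQ/%ΔI ≈ -0.326.
E_I < 0: inferior good.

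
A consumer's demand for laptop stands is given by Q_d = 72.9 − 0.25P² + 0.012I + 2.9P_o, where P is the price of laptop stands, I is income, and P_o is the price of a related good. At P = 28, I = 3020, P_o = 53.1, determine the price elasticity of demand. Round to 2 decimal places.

-5.84

At the given point, Q_d = 72.9 − 0.25(28)² + 0.012(3020) + 2.9(53.1) = 72.9 − 196 + 36.24 + 153.99 = 67.13.
∂Q_d/∂P = −2·0.25·P = -14, so E_p = -14·(28/67.13) ≈ -5.84.
|E_p| > 1: demand is elastic.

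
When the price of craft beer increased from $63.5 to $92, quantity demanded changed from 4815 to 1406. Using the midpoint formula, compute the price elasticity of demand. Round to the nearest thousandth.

-2.990

%Δq = (1406 − 4815)/[(4815 + 1406)/2] = -3409/3110.5 ≈ -1.0960.
%Δp = (92 − 63.5)/[(63.5 + 92)/2] = 28.5/77.75 ≈ 0.3666.
Arc elasticity E = %Δq/%Δp ≈ -1.0960/0.3666 ≈ -2.990.
|E| > 1: demand is elastic over this range.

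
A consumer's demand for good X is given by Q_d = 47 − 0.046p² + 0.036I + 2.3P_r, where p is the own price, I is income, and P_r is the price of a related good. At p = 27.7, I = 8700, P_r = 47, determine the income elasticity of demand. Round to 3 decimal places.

At the given point, Q_d = 47 − 0.046(27.7)² + 0.036(8700) + 2.3(47) = 47 − 35.2953 + 313.2 + 108.1 = 433.0047.
∂Q_d/∂I = +0.036, so E_I = 0.036·(8700/433.0047) ≈ 0.723.
E_I ∈ (0,1): normal good (necessity).

0.723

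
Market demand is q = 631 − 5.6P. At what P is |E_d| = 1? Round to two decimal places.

56.34

For linear demand q = a − bP, E = −bP/(a − bP). |E| = 1 ⇒ bP = a − bP ⇒ P = a/(2b).
P = 631/(2·5.6) ≈ 56.34.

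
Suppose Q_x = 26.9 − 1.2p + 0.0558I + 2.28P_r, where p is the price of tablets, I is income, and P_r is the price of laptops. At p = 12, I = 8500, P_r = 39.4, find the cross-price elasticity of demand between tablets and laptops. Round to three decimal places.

0.156

Evaluating quantity at (p, I, P_r) gives Q_x = 26.9 − 1.2(12) + 0.0558(8500) + 2.28(39.4) = 26.9 − 14.4 + 474.3 + 89.832 = 576.632.
∂Q_x/∂P_r = +2.28, so E_xy = 2.28·(39.4/576.632) ≈ 0.156.
E_xy > 0: the goods are substitutes.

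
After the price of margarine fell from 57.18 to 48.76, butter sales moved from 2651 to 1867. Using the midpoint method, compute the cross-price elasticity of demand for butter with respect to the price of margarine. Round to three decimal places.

%ΔQ_x = (1867 − 2651)/[(2651+1867)/2] = -784/2259 ≈ -0.3471.
%ΔP_y = (48.76 − 57.18)/[(57.18+48.76)/2] ≈ -0.1590.
E_xy = -0.3471/-0.1590 ≈ 2.183.
E_xy > 0, so butter and margarine are substitutes.

2.183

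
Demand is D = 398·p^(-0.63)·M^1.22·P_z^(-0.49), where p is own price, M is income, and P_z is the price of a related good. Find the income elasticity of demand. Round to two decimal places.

For a Cobb–Douglas (constant-elasticity) form D = A·M^α·…, the elasticity with respect to M equals the exponent α at every point.
Here the exponent on M is 1.22, so the income elasticity of demand is 1.22.

1.22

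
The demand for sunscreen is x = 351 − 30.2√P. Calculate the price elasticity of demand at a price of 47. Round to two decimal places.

At P = 47, x = 143.9592.
dx/dP = −30.2/(2√P) = −30.2/(2·6.8557).
Point elasticity E = (dx/dP)·(P/x) = -2.2026 × 47/143.9592 ≈ -0.72.
|E| < 1, so demand is inelastic at this price.

-0.72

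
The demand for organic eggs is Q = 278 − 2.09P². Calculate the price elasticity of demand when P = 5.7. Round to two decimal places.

At P = 5.7, Q = 210.0959.
dQ/dP = −2·2.09·P = −23.826.
Point elasticity E = (dQ/dP)·(P/Q) = -23.826 × 5.7/210.0959 ≈ -0.65.
|E| < 1, so demand is inelastic at this price.

-0.65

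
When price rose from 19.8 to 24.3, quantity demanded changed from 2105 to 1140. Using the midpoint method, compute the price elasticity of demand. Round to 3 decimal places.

%ΔQ = (1140 − 2105)/[(2105 + 1140)/2] = -965/1622.5 ≈ -0.5948.
%Δp = (24.3 − 19.8)/[(19.8 + 24.3)/2] = 4.5/22.05 ≈ 0.2041.
Arc elasticity E = %ΔQ/%Δp ≈ -0.5948/0.2041 ≈ -2.914.
|E| > 1: demand is elastic over this range.

-2.914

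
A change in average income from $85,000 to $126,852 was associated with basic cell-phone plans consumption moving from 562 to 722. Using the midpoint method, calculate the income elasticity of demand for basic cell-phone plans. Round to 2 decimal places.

0.63

%ΔQ = (722 − 562)/[(562+722)/2] = 160/642 ≈ 0.2492.
%ΔY = (126,852 − 85,000)/[(85,000+126,852)/2] = 41852/105926 ≈ 0.3951.
E_I = %ΔQ/%ΔY ≈ 0.63.
E_I ∈ (0,1): normal good (necessity).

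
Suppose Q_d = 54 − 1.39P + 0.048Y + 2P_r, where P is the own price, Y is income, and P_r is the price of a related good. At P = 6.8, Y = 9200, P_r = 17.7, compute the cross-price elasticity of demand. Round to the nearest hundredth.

0.07

First evaluate Q_d: 54 − 1.39(6.8) + 0.048(9200) + 2(17.7) = 54 − 9.452 + 441.6 + 35.4 = 521.548.
∂Q_d/∂P_r = +2, so E_xy = 2·(17.7/521.548) ≈ 0.07.
E_xy > 0: the goods are substitutes.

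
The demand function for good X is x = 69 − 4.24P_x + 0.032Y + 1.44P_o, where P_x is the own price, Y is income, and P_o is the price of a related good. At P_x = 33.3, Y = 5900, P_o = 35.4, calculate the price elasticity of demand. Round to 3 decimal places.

-0.843

Substituting, x = 69 − 4.24(33.3) + 0.032(5900) + 1.44(35.4) = 69 − 141.192 + 188.8 + 50.976 = 167.584.
∂x/∂P_x = −4.24, so E_p = (−4.24)·(33.3/167.584) ≈ -0.843.
|E_p| < 1: demand is inelastic.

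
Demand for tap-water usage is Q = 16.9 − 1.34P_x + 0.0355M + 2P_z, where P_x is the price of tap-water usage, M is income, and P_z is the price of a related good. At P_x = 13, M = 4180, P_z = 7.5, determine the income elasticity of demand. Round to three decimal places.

Evaluating quantity at (P_x, M, P_z) gives Q = 16.9 − 1.34(13) + 0.0355(4180) + 2(7.5) = 16.9 − 17.42 + 148.39 + 15 = 162.87.
∂Q/∂M = +0.0355, so E_I = 0.0355·(4180/162.87) ≈ 0.911.
E_I ∈ (0,1): normal good (necessity).

0.911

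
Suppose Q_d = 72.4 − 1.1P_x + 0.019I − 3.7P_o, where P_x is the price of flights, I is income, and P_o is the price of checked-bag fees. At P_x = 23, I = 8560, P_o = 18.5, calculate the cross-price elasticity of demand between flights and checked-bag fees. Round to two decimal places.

Q_d = 72.4 − 1.1(23) + 0.019(8560) − 3.7(18.5) = 72.4 − 25.3 + 162.64 − 68.45 = 141.29.
∂Q_d/∂P_o = −3.7, so E_xy = -3.7·(18.5/141.29) ≈ -0.48.
E_xy < 0: the goods are complements.

-0.48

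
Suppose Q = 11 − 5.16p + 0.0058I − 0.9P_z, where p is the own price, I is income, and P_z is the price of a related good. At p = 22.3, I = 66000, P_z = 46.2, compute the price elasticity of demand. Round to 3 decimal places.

At the given point, Q = 11 − 5.16(22.3) + 0.0058(66000) − 0.9(46.2) = 11 − 115.068 + 382.8 − 41.58 = 237.152.
∂Q/∂p = −5.16, so E_p = (−5.16)·(22.3/237.152) ≈ -0.485.
|E_p| < 1: demand is inelastic.

-0.485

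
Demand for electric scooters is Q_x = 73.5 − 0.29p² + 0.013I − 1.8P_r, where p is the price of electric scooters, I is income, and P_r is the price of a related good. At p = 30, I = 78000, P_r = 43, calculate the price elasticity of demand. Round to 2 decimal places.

-0.70

Substituting, Q_x = 73.5 − 0.29(30)² + 0.013(78000) − 1.8(43) = 73.5 − 261 + 1014 − 77.4 = 749.1.
∂Q_x/∂p = −2·0.29·p = -17.4, so E_p = -17.4·(30/749.1) ≈ -0.70.
|E_p| < 1: demand is inelastic.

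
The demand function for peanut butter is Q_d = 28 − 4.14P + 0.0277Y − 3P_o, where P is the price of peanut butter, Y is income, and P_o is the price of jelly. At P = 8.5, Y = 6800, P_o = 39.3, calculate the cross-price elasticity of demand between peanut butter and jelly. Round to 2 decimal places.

Evaluating quantity at (P, Y, P_o) gives Q_d = 28 − 4.14(8.5) + 0.0277(6800) − 3(39.3) = 28 − 35.19 + 188.36 − 117.9 = 63.27.
∂Q_d/∂P_o = −3, so E_xy = -3·(39.3/63.27) ≈ -1.86.
E_xy < 0: the goods are complements.

-1.86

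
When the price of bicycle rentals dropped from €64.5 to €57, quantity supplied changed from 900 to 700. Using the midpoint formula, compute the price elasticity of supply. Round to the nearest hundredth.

2.03

%Δq = (700 − 900)/[(900 + 700)/2] = -200/800 ≈ -0.2500.
%Δp = (57 − 64.5)/[(64.5 + 57)/2] = -7.5/60.75 ≈ -0.1235.
Arc elasticity E = %Δq/%Δp ≈ -0.2500/-0.1235 ≈ 2.03.
|E| > 1: supply is elastic over this range.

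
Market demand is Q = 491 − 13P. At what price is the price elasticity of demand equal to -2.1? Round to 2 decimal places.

Set −bP/(a − bP) = −2.1 ⇒ bP = 2.1(a − bP) ⇒ bP(1+2.1) = 2.1·a.
P = 2.1·491/(13·3.1) ≈ 25.59.

25.59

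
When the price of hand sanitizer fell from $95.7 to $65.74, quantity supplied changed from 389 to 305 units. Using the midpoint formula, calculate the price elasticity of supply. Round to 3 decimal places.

%Δq = (305 − 389)/[(389 + 305)/2] = -84/347 ≈ -0.2421.
%Δp = (65.74 − 95.7)/[(95.7 + 65.74)/2] = -29.96/80.72 ≈ -0.3712.
Arc elasticity E = %Δq/%Δp ≈ -0.2421/-0.3712 ≈ 0.652.
|E| < 1: supply is inelastic over this range.

0.652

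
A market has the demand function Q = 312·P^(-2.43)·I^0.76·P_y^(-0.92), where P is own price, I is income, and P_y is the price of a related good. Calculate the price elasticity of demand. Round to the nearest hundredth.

-2.43

For a Cobb–Douglas (constant-elasticity) form Q = A·P^α·…, the elasticity with respect to P equals the exponent α at every point.
Here the exponent on P is -2.43, so the price elasticity of demand is -2.43.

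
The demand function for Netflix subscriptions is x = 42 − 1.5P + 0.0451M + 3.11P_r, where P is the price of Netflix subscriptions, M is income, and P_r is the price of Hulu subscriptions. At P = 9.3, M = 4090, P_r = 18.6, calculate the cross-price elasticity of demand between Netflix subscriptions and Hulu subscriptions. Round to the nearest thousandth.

Evaluating quantity at (P, M, P_r) gives x = 42 − 1.5(9.3) + 0.0451(4090) + 3.11(18.6) = 42 − 13.95 + 184.459 + 57.846 = 270.355.
∂x/∂P_r = +3.11, so E_xy = 3.11·(18.6/270.355) ≈ 0.214.
E_xy > 0: the goods are substitutes.

0.214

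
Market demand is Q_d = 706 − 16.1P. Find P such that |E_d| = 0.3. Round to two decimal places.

Set −bP/(a − bP) = −0.3 ⇒ bP = 0.3(a − bP) ⇒ bP(1+0.3) = 0.3·a.
P = 0.3·706/(16.1·1.3) ≈ 10.12.

10.12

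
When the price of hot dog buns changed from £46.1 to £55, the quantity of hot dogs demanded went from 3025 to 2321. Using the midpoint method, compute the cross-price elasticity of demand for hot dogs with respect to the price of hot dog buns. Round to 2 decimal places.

%ΔQ_x = (2321 − 3025)/[(3025+2321)/2] = -704/2673 ≈ -0.2634.
%ΔP_y = (55 − 46.1)/[(46.1+55)/2] ≈ 0.1761.
E_xy = -0.2634/0.1761 ≈ -1.50.
E_xy < 0, so hot dogs and hot dog buns are complements.

-1.50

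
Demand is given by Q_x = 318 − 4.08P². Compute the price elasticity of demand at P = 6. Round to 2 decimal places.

-1.72

At P = 6, Q_x = 171.12.
dQ_x/dP = −2·4.08·P = −48.96.
Point elasticity E = (dQ_x/dP)·(P/Q_x) = -48.96 × 6/171.12 ≈ -1.72.
|E| > 1, so demand is elastic at this price.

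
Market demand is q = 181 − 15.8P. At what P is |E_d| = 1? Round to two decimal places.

For linear demand q = a − bP, E = −bP/(a − bP). |E| = 1 ⇒ bP = a − bP ⇒ P = a/(2b).
P = 181/(2·15.8) ≈ 5.73.

5.73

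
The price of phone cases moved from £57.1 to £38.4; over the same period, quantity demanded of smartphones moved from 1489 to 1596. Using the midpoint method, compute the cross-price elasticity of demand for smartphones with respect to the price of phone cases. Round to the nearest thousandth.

-0.177

%ΔQ_x = (1596 − 1489)/[(1489+1596)/2] = 107/1542.5 ≈ 0.0694.
%ΔP_y = (38.4 − 57.1)/[(57.1+38.4)/2] ≈ -0.3916.
E_xy = 0.0694/-0.3916 ≈ -0.177.
E_xy < 0, so smartphones and phone cases are complements.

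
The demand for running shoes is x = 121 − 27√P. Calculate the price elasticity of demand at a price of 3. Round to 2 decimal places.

At P = 3, x = 74.2346.
dx/dP = −27/(2√P) = −27/(2·1.7321).
Point elasticity E = (dx/dP)·(P/x) = -7.7942 × 3/74.2346 ≈ -0.31.
|E| < 1, so demand is inelastic at this price.

-0.31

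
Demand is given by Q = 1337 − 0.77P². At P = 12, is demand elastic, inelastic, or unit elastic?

inelastic

At P = 12, Q = 1226.12.
dQ/dP = −2·0.77·P = −18.48.
Point elasticity E = (dQ/dP)·(P/Q) = -18.48 × 12/1226.12 ≈ -0.181.
|E| ≈ 0.181 < 1, so demand is inelastic.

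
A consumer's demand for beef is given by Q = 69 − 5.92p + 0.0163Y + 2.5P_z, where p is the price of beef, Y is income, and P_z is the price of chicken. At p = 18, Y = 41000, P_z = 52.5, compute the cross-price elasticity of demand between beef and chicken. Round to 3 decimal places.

First evaluate Q: 69 − 5.92(18) + 0.0163(41000) + 2.5(52.5) = 69 − 106.56 + 668.3 + 131.25 = 761.99.
∂Q/∂P_z = +2.5, so E_xy = 2.5·(52.5/761.99) ≈ 0.172.
E_xy > 0: the goods are substitutes.

0.172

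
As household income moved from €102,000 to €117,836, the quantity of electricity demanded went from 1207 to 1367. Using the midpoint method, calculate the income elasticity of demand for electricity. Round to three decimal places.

0.863

%ΔQ = (1367 − 1207)/[(1207+1367)/2] = 160/1287 ≈ 0.1243.
%ΔY = (117,836 − 102,000)/[(102,000+117,836)/2] = 15836/109918 ≈ 0.1441.
E_I = %ΔQ/%ΔY ≈ 0.863.
E_I ∈ (0,1): normal good (necessity).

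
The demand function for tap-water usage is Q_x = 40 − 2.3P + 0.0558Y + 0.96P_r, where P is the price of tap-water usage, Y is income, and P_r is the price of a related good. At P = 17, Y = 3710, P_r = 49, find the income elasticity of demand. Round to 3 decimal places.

First evaluate Q_x: 40 − 2.3(17) + 0.0558(3710) + 0.96(49) = 40 − 39.1 + 207.018 + 47.04 = 254.958.
∂Q_x/∂Y = +0.0558, so E_I = 0.0558·(3710/254.958) ≈ 0.812.
E_I ∈ (0,1): normal good (necessity).

0.812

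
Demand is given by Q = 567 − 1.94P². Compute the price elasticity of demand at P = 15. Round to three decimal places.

At P = 15, Q = 130.5.
dQ/dP = −2·1.94·P = −58.2.
Point elasticity E = (dQ/dP)·(P/Q) = -58.2 × 15/130.5 ≈ -6.690.
|E| > 1, so demand is elastic at this price.

-6.690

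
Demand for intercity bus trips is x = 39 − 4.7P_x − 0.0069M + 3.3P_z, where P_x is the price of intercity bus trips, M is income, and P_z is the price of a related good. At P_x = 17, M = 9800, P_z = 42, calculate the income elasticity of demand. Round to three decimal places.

-2.248

x = 39 − 4.7(17) − 0.0069(9800) + 3.3(42) = 39 − 79.9 − 67.62 + 138.6 = 30.08.
∂x/∂M = −0.0069, so E_I = -0.0069·(9800/30.08) ≈ -2.248.
E_I < 0: inferior good.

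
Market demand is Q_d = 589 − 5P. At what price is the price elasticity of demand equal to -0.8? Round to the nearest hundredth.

52.36

Set −bP/(a − bP) = −0.8 ⇒ bP = 0.8(a − bP) ⇒ bP(1+0.8) = 0.8·a.
P = 0.8·589/(5·1.8) ≈ 52.36.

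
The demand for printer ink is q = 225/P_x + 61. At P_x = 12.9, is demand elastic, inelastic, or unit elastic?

At P_x = 12.9, q = 78.4419.
dq/dP_x = −225/P_x² = −1.3521.
Point elasticity E = (dq/dP_x)·(P_x/q) = -1.3521 × 12.9/78.4419 ≈ -0.222.
|E| ≈ 0.222 < 1, so demand is inelastic.

inelastic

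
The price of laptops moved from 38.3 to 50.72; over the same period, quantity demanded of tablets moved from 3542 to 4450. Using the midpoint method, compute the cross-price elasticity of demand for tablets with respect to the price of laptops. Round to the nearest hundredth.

0.81

%ΔQ_x = (4450 − 3542)/[(3542+4450)/2] = 908/3996 ≈ 0.2272.
%ΔP_y = (50.72 − 38.3)/[(38.3+50.72)/2] ≈ 0.2790.
E_xy = 0.2272/0.2790 ≈ 0.81.
E_xy > 0, so tablets and laptops are substitutes.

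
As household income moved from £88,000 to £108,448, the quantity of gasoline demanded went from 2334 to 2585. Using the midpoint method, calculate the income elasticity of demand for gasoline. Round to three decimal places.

0.490

%ΔQ = (2585 − 2334)/[(2334+2585)/2] = 251/2459.5 ≈ 0.1021.
%ΔM = (108,448 − 88,000)/[(88,000+108,448)/2] = 20448/98224 ≈ 0.2082.
E_I = %ΔQ/%ΔM ≈ 0.490.
E_I ∈ (0,1): normal good (necessity).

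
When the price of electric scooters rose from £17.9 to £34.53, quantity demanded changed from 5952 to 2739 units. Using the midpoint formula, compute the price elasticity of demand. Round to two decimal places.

%Δq = (2739 − 5952)/[(5952 + 2739)/2] = -3213/4345.5 ≈ -0.7394.
%ΔP = (34.53 − 17.9)/[(17.9 + 34.53)/2] = 16.63/26.215 ≈ 0.6344.
Arc elasticity E = %Δq/%ΔP ≈ -0.7394/0.6344 ≈ -1.17.
|E| > 1: demand is elastic over this range.

-1.17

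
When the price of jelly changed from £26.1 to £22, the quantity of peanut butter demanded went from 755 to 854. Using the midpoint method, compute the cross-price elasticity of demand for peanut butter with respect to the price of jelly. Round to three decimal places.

-0.722

%ΔQ_x = (854 − 755)/[(755+854)/2] = 99/804.5 ≈ 0.1231.
%ΔP_y = (22 − 26.1)/[(26.1+22)/2] ≈ -0.1705.
E_xy = 0.1231/-0.1705 ≈ -0.722.
E_xy < 0, so peanut butter and jelly are complements.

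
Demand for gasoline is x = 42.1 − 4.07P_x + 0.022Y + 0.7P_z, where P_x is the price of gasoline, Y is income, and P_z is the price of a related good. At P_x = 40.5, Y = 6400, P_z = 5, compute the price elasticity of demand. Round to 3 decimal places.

-7.644

First evaluate x: 42.1 − 4.07(40.5) + 0.022(6400) + 0.7(5) = 42.1 − 164.835 + 140.8 + 3.5 = 21.565.
∂x/∂P_x = −4.07, so E_p = (−4.07)·(40.5/21.565) ≈ -7.644.
|E_p| > 1: demand is elastic.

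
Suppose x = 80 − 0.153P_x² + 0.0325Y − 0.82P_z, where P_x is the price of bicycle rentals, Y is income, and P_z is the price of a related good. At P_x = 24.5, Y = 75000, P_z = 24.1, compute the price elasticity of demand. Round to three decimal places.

Substituting, x = 80 − 0.153(24.5)² + 0.0325(75000) − 0.82(24.1) = 80 − 91.8383 + 2437.5 − 19.762 = 2405.8998.
∂x/∂P_x = −2·0.153·P_x = -7.497, so E_p = -7.497·(24.5/2405.8998) ≈ -0.076.
|E_p| < 1: demand is inelastic.

-0.076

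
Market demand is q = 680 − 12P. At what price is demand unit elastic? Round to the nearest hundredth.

For linear demand q = a − bP, E = −bP/(a − bP). |E| = 1 ⇒ bP = a − bP ⇒ P = a/(2b).
P = 680/(2·12) ≈ 28.33.

28.33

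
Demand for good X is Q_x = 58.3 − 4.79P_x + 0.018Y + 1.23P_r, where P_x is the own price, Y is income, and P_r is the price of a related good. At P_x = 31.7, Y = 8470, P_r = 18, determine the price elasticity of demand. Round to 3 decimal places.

First evaluate Q_x: 58.3 − 4.79(31.7) + 0.018(8470) + 1.23(18) = 58.3 − 151.843 + 152.46 + 22.14 = 81.057.
∂Q_x/∂P_x = −4.79, so E_p = (−4.79)·(31.7/81.057) ≈ -1.873.
|E_p| > 1: demand is elastic.

-1.873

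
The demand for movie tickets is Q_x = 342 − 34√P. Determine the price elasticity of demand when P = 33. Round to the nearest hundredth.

-0.67

At P = 33, Q_x = 146.6849.
dQ_x/dP = −34/(2√P) = −34/(2·5.7446).
Point elasticity E = (dQ_x/dP)·(P/Q_x) = -2.9593 × 33/146.6849 ≈ -0.67.
|E| < 1, so demand is inelastic at this price.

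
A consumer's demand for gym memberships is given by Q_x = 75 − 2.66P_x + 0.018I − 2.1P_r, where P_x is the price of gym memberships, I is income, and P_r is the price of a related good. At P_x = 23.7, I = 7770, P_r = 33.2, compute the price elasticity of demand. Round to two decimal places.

-0.77

First evaluate Q_x: 75 − 2.66(23.7) + 0.018(7770) − 2.1(33.2) = 75 − 63.042 + 139.86 − 69.72 = 82.098.
∂Q_x/∂P_x = −2.66, so E_p = (−2.66)·(23.7/82.098) ≈ -0.77.
|E_p| < 1: demand is inelastic.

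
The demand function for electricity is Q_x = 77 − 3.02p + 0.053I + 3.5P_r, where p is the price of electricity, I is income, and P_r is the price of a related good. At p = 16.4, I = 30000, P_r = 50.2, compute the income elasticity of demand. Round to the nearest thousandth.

0.887

At the given point, Q_x = 77 − 3.02(16.4) + 0.053(30000) + 3.5(50.2) = 77 − 49.528 + 1590 + 175.7 = 1793.172.
∂Q_x/∂I = +0.053, so E_I = 0.053·(30000/1793.172) ≈ 0.887.
E_I ∈ (0,1): normal good (necessity).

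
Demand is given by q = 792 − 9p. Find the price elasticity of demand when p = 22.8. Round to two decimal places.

At p = 22.8, q = 586.8.
dq/dp = −9.
Point elasticity E = (dq/dp)·(p/q) = -9 × 22.8/586.8 ≈ -0.35.
|E| < 1, so demand is inelastic at this price.

-0.35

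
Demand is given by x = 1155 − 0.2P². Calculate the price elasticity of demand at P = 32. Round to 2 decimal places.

At P = 32, x = 950.2.
dx/dP = −2·0.2·P = −12.8.
Point elasticity E = (dx/dP)·(P/x) = -12.8 × 32/950.2 ≈ -0.43.
|E| < 1, so demand is inelastic at this price.

-0.43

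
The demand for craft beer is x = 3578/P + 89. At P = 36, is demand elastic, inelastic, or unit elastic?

inelastic

At P = 36, x = 188.3889.
dx/dP = −3578/P² = −2.7608.
Point elasticity E = (dx/dP)·(P/x) = -2.7608 × 36/188.3889 ≈ -0.528.
|E| ≈ 0.528 < 1, so demand is inelastic.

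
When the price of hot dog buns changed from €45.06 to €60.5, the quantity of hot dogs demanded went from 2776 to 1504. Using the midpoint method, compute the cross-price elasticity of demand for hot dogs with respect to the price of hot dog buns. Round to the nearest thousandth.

-2.032

%ΔQ_x = (1504 − 2776)/[(2776+1504)/2] = -1272/2140 ≈ -0.5944.
%ΔP_y = (60.5 − 45.06)/[(45.06+60.5)/2] ≈ 0.2925.
E_xy = -0.5944/0.2925 ≈ -2.032.
E_xy < 0, so hot dogs and hot dog buns are complements.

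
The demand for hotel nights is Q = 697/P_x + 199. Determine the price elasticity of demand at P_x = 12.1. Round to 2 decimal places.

At P_x = 12.1, Q = 256.6033.
dQ/dP_x = −697/P_x² = −4.7606.
Point elasticity E = (dQ/dP_x)·(P_x/Q) = -4.7606 × 12.1/256.6033 ≈ -0.22.
|E| < 1, so demand is inelastic at this price.

-0.22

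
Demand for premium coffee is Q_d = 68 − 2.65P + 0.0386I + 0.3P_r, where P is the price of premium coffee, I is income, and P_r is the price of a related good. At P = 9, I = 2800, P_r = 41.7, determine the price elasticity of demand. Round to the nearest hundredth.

-0.14

Evaluating quantity at (P, I, P_r) gives Q_d = 68 − 2.65(9) + 0.0386(2800) + 0.3(41.7) = 68 − 23.85 + 108.08 + 12.51 = 164.74.
∂Q_d/∂P = −2.65, so E_p = (−2.65)·(9/164.74) ≈ -0.14.
|E_p| < 1: demand is inelastic.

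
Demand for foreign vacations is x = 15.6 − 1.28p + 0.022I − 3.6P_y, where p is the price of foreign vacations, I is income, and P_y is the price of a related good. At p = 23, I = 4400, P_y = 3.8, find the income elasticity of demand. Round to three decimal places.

1.397

First evaluate x: 15.6 − 1.28(23) + 0.022(4400) − 3.6(3.8) = 15.6 − 29.44 + 96.8 − 13.68 = 69.28.
∂x/∂I = +0.022, so E_I = 0.022·(4400/69.28) ≈ 1.397.
E_I > 1: normal good (luxury).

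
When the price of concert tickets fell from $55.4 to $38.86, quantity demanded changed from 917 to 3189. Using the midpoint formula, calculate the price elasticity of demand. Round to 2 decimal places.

%Δq = (3189 − 917)/[(917 + 3189)/2] = 2272/2053 ≈ 1.1067.
%ΔP = (38.86 − 55.4)/[(55.4 + 38.86)/2] = -16.54/47.13 ≈ -0.3509.
Arc elasticity E = %Δq/%ΔP ≈ 1.1067/-0.3509 ≈ -3.15.
|E| > 1: demand is elastic over this range.

-3.15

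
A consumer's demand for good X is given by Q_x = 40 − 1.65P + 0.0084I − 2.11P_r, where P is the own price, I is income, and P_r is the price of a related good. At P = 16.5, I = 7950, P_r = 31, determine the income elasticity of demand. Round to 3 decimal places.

Substituting, Q_x = 40 − 1.65(16.5) + 0.0084(7950) − 2.11(31) = 40 − 27.225 + 66.78 − 65.41 = 14.145.
∂Q_x/∂I = +0.0084, so E_I = 0.0084·(7950/14.145) ≈ 4.721.
E_I > 1: normal good (luxury).

4.721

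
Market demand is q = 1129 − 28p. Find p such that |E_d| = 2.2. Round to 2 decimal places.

Set −bp/(a − bp) = −2.2 ⇒ bp = 2.2(a − bp) ⇒ bp(1+2.2) = 2.2·a.
p = 2.2·1129/(28·3.2) ≈ 27.72.

27.72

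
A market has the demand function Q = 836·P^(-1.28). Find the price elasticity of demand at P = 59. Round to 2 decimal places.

For a Cobb–Douglas (constant-elasticity) form Q = A·P^α·…, the elasticity with respect to P equals the exponent α at every point.
Here the exponent on P is -1.28, so the price elasticity of demand is -1.28.

-1.28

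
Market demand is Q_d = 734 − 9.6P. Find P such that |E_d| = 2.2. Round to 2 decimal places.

Set −bP/(a − bP) = −2.2 ⇒ bP = 2.2(a − bP) ⇒ bP(1+2.2) = 2.2·a.
P = 2.2·734/(9.6·3.2) ≈ 52.57.

52.57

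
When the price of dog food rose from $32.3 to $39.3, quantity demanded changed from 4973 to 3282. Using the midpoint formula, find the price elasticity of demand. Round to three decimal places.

%ΔQ = (3282 − 4973)/[(4973 + 3282)/2] = -1691/4127.5 ≈ -0.4097.
%ΔP = (39.3 − 32.3)/[(32.3 + 39.3)/2] = 7/35.8 ≈ 0.1955.
Arc elasticity E = %ΔQ/%ΔP ≈ -0.4097/0.1955 ≈ -2.095.
|E| > 1: demand is elastic over this range.

-2.095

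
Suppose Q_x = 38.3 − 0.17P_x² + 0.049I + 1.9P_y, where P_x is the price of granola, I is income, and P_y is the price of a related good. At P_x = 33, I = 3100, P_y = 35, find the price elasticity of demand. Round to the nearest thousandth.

At the given point, Q_x = 38.3 − 0.17(33)² + 0.049(3100) + 1.9(35) = 38.3 − 185.13 + 151.9 + 66.5 = 71.57.
∂Q_x/∂P_x = −2·0.17·P_x = -11.22, so E_p = -11.22·(33/71.57) ≈ -5.173.
|E_p| > 1: demand is elastic.

-5.173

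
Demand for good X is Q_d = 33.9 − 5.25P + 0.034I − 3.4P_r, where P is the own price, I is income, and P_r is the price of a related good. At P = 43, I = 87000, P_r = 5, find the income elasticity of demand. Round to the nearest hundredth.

First evaluate Q_d: 33.9 − 5.25(43) + 0.034(87000) − 3.4(5) = 33.9 − 225.75 + 2958 − 17 = 2749.15.
∂Q_d/∂I = +0.034, so E_I = 0.034·(87000/2749.15) ≈ 1.08.
E_I > 1: normal good (luxury).

1.08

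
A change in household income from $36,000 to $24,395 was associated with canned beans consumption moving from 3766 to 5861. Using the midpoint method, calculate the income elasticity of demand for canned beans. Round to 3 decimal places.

-1.133

%ΔQ = (5861 − 3766)/[(3766+5861)/2] = 2095/4813.5 ≈ 0.4352.
%ΔI = (24,395 − 36,000)/[(36,000+24,395)/2] = -11605/30197.5 ≈ -0.3843.
E_I = %ΔQ/%ΔI ≈ -1.133.
E_I < 0: inferior good.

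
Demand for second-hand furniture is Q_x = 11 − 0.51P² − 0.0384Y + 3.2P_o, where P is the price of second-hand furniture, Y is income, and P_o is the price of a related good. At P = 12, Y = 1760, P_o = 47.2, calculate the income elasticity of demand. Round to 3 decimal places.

Evaluating quantity at (P, Y, P_o) gives Q_x = 11 − 0.51(12)² − 0.0384(1760) + 3.2(47.2) = 11 − 73.44 − 67.584 + 151.04 = 21.016.
∂Q_x/∂Y = −0.0384, so E_I = -0.0384·(1760/21.016) ≈ -3.216.
E_I < 0: inferior good.

-3.216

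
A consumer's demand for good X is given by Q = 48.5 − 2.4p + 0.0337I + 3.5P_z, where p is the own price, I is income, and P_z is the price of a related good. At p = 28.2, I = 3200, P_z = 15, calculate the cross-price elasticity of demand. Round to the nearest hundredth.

0.37

At the given point, Q = 48.5 − 2.4(28.2) + 0.0337(3200) + 3.5(15) = 48.5 − 67.68 + 107.84 + 52.5 = 141.16.
∂Q/∂P_z = +3.5, so E_xy = 3.5·(15/141.16) ≈ 0.37.
E_xy > 0: the goods are substitutes.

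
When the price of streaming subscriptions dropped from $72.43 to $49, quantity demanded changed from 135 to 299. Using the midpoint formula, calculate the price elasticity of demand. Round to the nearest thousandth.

%ΔQ = (299 − 135)/[(135 + 299)/2] = 164/217 ≈ 0.7558.
%ΔP = (49 − 72.43)/[(72.43 + 49)/2] = -23.43/60.715 ≈ -0.3859.
Arc elasticity E = %ΔQ/%ΔP ≈ 0.7558/-0.3859 ≈ -1.958.
|E| > 1: demand is elastic over this range.

-1.958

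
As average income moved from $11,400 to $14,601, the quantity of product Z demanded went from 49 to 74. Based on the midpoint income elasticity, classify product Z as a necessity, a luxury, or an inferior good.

%ΔQ = (74 − 49)/[(49+74)/2] = 25/61.5 ≈ 0.4065.
%ΔY = (14,601 − 11,400)/[(11,400+14,601)/2] = 3201/13000.5 ≈ 0.2462.
E_I = %ΔQ/%ΔY ≈ 1.651.
E_I > 1: normal good (luxury).

luxury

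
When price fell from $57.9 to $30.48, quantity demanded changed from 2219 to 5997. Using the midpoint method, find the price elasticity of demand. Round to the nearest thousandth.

%ΔQ = (5997 − 2219)/[(2219 + 5997)/2] = 3778/4108 ≈ 0.9197.
%ΔP = (30.48 − 57.9)/[(57.9 + 30.48)/2] = -27.42/44.19 ≈ -0.6205.
Arc elasticity E = %ΔQ/%ΔP ≈ 0.9197/-0.6205 ≈ -1.482.
|E| > 1: demand is elastic over this range.

-1.482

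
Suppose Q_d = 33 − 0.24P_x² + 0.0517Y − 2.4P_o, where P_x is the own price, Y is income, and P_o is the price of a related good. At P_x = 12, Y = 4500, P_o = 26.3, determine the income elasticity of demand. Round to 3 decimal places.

First evaluate Q_d: 33 − 0.24(12)² + 0.0517(4500) − 2.4(26.3) = 33 − 34.56 + 232.65 − 63.12 = 167.97.
∂Q_d/∂Y = +0.0517, so E_I = 0.0517·(4500/167.97) ≈ 1.385.
E_I > 1: normal good (luxury).

1.385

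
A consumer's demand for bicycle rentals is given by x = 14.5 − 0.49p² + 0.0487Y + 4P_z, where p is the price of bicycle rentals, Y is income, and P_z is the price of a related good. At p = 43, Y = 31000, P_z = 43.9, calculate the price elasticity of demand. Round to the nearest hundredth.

-2.28

At the given point, x = 14.5 − 0.49(43)² + 0.0487(31000) + 4(43.9) = 14.5 − 906.01 + 1509.7 + 175.6 = 793.79.
∂x/∂p = −2·0.49·p = -42.14, so E_p = -42.14·(43/793.79) ≈ -2.28.
|E_p| > 1: demand is elastic.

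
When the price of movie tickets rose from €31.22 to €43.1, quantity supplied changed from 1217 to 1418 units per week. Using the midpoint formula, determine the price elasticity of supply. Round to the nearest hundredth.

%ΔQ = (1418 − 1217)/[(1217 + 1418)/2] = 201/1317.5 ≈ 0.1526.
%ΔP = (43.1 − 31.22)/[(31.22 + 43.1)/2] = 11.88/37.16 ≈ 0.3197.
Arc elasticity E = %ΔQ/%ΔP ≈ 0.1526/0.3197 ≈ 0.48.
|E| < 1: supply is inelastic over this range.

0.48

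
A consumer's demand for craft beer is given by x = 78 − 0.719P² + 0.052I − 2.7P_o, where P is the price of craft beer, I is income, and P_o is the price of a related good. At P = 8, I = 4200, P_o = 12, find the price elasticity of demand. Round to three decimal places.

-0.422

First evaluate x: 78 − 0.719(8)² + 0.052(4200) − 2.7(12) = 78 − 46.016 + 218.4 − 32.4 = 217.984.
∂x/∂P = −2·0.719·P = -11.504, so E_p = -11.504·(8/217.984) ≈ -0.422.
|E_p| < 1: demand is inelastic.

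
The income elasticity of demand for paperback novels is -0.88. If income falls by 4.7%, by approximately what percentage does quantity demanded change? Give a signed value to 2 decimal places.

%ΔQ ≈ E × %ΔI = (-0.88) × (-4.7%) ≈ 4.14%.

4.14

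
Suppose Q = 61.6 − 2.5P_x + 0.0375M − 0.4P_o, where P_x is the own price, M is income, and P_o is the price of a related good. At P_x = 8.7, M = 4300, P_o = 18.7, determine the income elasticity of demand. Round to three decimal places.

0.833

Evaluating quantity at (P_x, M, P_o) gives Q = 61.6 − 2.5(8.7) + 0.0375(4300) − 0.4(18.7) = 61.6 − 21.75 + 161.25 − 7.48 = 193.62.
∂Q/∂M = +0.0375, so E_I = 0.0375·(4300/193.62) ≈ 0.833.
E_I ∈ (0,1): normal good (necessity).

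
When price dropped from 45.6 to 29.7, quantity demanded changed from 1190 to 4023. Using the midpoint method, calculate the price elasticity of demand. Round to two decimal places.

%ΔQ = (4023 − 1190)/[(1190 + 4023)/2] = 2833/2606.5 ≈ 1.0869.
%ΔP = (29.7 − 45.6)/[(45.6 + 29.7)/2] = -15.9/37.65 ≈ -0.4223.
Arc elasticity E = %ΔQ/%ΔP ≈ 1.0869/-0.4223 ≈ -2.57.
|E| > 1: demand is elastic over this range.

-2.57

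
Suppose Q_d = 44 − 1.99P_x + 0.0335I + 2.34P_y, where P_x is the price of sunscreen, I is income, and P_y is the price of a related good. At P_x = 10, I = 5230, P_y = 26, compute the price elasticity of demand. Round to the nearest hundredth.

Evaluating quantity at (P_x, I, P_y) gives Q_d = 44 − 1.99(10) + 0.0335(5230) + 2.34(26) = 44 − 19.9 + 175.205 + 60.84 = 260.145.
∂Q_d/∂P_x = −1.99, so E_p = (−1.99)·(10/260.145) ≈ -0.08.
|E_p| < 1: demand is inelastic.

-0.08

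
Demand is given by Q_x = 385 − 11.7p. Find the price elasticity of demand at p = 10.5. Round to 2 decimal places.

At p = 10.5, Q_x = 262.15.
dQ_x/dp = −11.7.
Point elasticity E = (dQ_x/dp)·(p/Q_x) = -11.7 × 10.5/262.15 ≈ -0.47.
|E| < 1, so demand is inelastic at this price.

-0.47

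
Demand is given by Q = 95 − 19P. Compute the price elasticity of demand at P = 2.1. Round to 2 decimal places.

-0.72

At P = 2.1, Q = 55.1.
dQ/dP = −19.
Point elasticity E = (dQ/dP)·(P/Q) = -19 × 2.1/55.1 ≈ -0.72.
|E| < 1, so demand is inelastic at this price.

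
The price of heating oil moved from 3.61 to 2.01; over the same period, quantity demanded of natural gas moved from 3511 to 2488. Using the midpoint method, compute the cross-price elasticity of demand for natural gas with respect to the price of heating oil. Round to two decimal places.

%ΔQ_x = (2488 − 3511)/[(3511+2488)/2] = -1023/2999.5 ≈ -0.3411.
%ΔP_y = (2.01 − 3.61)/[(3.61+2.01)/2] ≈ -0.5694.
E_xy = -0.3411/-0.5694 ≈ 0.60.
E_xy > 0, so natural gas and heating oil are substitutes.

0.60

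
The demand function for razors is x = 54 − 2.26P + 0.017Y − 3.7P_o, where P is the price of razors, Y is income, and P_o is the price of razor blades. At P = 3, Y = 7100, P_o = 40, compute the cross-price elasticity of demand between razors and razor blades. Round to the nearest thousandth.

Substituting, x = 54 − 2.26(3) + 0.017(7100) − 3.7(40) = 54 − 6.78 + 120.7 − 148 = 19.92.
∂x/∂P_o = −3.7, so E_xy = -3.7·(40/19.92) ≈ -7.430.
E_xy < 0: the goods are complements.

-7.430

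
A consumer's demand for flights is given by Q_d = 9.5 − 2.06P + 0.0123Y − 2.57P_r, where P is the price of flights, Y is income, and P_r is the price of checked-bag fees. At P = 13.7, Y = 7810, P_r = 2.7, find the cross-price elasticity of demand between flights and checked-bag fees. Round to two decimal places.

-0.10

At the given point, Q_d = 9.5 − 2.06(13.7) + 0.0123(7810) − 2.57(2.7) = 9.5 − 28.222 + 96.063 − 6.939 = 70.402.
∂Q_d/∂P_r = −2.57, so E_xy = -2.57·(2.7/70.402) ≈ -0.10.
E_xy < 0: the goods are complements.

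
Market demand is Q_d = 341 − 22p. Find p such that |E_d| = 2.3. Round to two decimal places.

10.80

Set −bp/(a − bp) = −2.3 ⇒ bp = 2.3(a − bp) ⇒ bp(1+2.3) = 2.3·a.
p = 2.3·341/(22·3.3) ≈ 10.80.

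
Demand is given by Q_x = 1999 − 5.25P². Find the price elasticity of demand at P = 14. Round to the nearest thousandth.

-2.122

At P = 14, Q_x = 970.
dQ_x/dP = −2·5.25·P = −147.
Point elasticity E = (dQ_x/dP)·(P/Q_x) = -147 × 14/970 ≈ -2.122.
|E| > 1, so demand is elastic at this price.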